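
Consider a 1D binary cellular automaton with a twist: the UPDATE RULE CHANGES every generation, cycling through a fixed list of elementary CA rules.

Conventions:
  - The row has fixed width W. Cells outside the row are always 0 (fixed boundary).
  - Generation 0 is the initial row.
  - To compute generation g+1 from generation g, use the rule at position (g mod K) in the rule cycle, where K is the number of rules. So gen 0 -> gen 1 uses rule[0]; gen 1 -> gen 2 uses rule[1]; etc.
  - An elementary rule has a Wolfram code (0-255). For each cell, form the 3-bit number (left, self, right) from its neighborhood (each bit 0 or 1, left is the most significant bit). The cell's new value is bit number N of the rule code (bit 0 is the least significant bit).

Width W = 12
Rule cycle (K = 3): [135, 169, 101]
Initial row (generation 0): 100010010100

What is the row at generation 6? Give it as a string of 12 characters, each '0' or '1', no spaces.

Answer: 010001101001

Derivation:
Gen 0: 100010010100
Gen 1 (rule 135): 101110110101
Gen 2 (rule 169): 011101101010
Gen 3 (rule 101): 000110111110
Gen 4 (rule 135): 111000011100
Gen 5 (rule 169): 110011011001
Gen 6 (rule 101): 010001101001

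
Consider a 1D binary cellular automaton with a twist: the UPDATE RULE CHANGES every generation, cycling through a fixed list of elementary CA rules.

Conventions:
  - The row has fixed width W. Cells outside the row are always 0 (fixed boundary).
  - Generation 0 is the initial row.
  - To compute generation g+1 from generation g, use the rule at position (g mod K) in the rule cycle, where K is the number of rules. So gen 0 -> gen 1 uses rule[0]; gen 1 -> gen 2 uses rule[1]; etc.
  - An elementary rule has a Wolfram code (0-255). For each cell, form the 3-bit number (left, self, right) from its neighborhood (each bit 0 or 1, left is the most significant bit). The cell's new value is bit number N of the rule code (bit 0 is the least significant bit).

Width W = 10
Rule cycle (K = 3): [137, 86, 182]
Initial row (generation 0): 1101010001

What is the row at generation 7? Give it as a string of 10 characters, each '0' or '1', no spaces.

Gen 0: 1101010001
Gen 1 (rule 137): 1000000100
Gen 2 (rule 86): 1100001110
Gen 3 (rule 182): 0010010101
Gen 4 (rule 137): 1000000000
Gen 5 (rule 86): 1100000000
Gen 6 (rule 182): 0010000000
Gen 7 (rule 137): 1000111111

Answer: 1000111111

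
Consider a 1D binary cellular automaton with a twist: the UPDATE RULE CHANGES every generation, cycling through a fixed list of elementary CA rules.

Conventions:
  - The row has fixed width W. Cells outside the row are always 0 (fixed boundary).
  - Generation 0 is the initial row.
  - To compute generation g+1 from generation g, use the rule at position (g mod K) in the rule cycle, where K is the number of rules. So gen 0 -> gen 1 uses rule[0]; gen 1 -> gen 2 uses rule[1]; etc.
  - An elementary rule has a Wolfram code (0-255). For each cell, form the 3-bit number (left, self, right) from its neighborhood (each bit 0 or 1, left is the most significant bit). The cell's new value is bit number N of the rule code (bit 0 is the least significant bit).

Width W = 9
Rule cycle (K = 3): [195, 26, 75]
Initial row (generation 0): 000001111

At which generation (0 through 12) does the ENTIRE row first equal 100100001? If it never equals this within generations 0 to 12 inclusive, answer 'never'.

Gen 0: 000001111
Gen 1 (rule 195): 111110111
Gen 2 (rule 26): 100000100
Gen 3 (rule 75): 001111001
Gen 4 (rule 195): 110111010
Gen 5 (rule 26): 100100001
Gen 6 (rule 75): 001001110
Gen 7 (rule 195): 110010110
Gen 8 (rule 26): 101100101
Gen 9 (rule 75): 001101000
Gen 10 (rule 195): 110100011
Gen 11 (rule 26): 100010110
Gen 12 (rule 75): 001100110

Answer: 5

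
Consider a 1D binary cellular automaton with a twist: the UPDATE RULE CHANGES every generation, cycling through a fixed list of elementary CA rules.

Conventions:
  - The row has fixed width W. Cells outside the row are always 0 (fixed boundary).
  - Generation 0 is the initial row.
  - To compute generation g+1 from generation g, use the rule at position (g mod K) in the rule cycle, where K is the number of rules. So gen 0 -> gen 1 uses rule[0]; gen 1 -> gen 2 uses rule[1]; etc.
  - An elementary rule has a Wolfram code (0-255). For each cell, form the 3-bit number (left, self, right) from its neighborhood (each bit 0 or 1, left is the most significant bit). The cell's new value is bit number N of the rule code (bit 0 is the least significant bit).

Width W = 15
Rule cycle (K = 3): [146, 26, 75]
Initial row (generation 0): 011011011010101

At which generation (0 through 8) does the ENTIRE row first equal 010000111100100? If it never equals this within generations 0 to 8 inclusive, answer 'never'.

Answer: never

Derivation:
Gen 0: 011011011010101
Gen 1 (rule 146): 100000000000000
Gen 2 (rule 26): 010000000000000
Gen 3 (rule 75): 100111111111111
Gen 4 (rule 146): 011011111111110
Gen 5 (rule 26): 110010000000001
Gen 6 (rule 75): 110100111111110
Gen 7 (rule 146): 000011011111101
Gen 8 (rule 26): 000110010000000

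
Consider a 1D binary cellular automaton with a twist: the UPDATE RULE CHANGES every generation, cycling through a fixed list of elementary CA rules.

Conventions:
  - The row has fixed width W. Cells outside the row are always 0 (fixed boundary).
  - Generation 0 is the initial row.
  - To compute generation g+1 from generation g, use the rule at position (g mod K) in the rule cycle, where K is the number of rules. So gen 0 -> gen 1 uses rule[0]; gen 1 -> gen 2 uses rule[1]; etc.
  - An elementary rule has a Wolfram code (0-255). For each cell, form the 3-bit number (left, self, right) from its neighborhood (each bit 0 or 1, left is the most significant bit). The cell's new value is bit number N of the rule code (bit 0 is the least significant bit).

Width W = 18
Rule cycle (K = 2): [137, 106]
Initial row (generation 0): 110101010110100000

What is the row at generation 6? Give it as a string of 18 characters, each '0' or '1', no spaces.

Answer: 011010001101011001

Derivation:
Gen 0: 110101010110100000
Gen 1 (rule 137): 100000000100001111
Gen 2 (rule 106): 000000001000011001
Gen 3 (rule 137): 111111100011010000
Gen 4 (rule 106): 100000100111100000
Gen 5 (rule 137): 001110000111001111
Gen 6 (rule 106): 011010001101011001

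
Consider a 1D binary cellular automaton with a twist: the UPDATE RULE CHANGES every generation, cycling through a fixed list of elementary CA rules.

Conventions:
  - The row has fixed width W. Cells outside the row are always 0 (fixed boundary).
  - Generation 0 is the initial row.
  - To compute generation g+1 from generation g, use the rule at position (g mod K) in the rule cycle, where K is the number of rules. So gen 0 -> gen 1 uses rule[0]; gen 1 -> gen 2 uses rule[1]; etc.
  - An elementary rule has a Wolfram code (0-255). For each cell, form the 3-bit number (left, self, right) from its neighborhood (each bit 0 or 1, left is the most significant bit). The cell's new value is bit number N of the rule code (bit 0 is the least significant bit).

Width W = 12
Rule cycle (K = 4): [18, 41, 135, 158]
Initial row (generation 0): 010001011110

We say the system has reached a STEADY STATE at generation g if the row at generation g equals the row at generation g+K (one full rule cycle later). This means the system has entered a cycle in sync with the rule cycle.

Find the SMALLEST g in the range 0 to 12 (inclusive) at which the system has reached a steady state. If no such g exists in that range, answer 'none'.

Gen 0: 010001011110
Gen 1 (rule 18): 101010000001
Gen 2 (rule 41): 010100111100
Gen 3 (rule 135): 110101011001
Gen 4 (rule 158): 100101010111
Gen 5 (rule 18): 011000000000
Gen 6 (rule 41): 010011111111
Gen 7 (rule 135): 110101111110
Gen 8 (rule 158): 100101111101
Gen 9 (rule 18): 011000000000
Gen 10 (rule 41): 010011111111
Gen 11 (rule 135): 110101111110
Gen 12 (rule 158): 100101111101
Gen 13 (rule 18): 011000000000
Gen 14 (rule 41): 010011111111
Gen 15 (rule 135): 110101111110
Gen 16 (rule 158): 100101111101

Answer: 5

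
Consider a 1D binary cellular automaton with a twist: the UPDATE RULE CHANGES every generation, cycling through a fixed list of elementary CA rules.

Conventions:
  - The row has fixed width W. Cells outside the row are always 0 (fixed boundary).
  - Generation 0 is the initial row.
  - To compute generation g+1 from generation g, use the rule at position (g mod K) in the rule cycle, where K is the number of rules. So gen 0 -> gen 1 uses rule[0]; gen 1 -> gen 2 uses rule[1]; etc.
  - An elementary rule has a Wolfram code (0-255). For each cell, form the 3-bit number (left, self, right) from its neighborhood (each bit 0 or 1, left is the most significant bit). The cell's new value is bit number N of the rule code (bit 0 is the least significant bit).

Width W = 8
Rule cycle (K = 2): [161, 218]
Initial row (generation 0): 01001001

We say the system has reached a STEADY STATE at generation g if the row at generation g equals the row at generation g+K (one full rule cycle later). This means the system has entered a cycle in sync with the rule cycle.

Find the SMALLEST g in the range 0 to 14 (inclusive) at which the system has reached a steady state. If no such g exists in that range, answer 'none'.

Answer: 4

Derivation:
Gen 0: 01001001
Gen 1 (rule 161): 00000000
Gen 2 (rule 218): 00000000
Gen 3 (rule 161): 11111111
Gen 4 (rule 218): 11111111
Gen 5 (rule 161): 01111110
Gen 6 (rule 218): 11111111
Gen 7 (rule 161): 01111110
Gen 8 (rule 218): 11111111
Gen 9 (rule 161): 01111110
Gen 10 (rule 218): 11111111
Gen 11 (rule 161): 01111110
Gen 12 (rule 218): 11111111
Gen 13 (rule 161): 01111110
Gen 14 (rule 218): 11111111
Gen 15 (rule 161): 01111110
Gen 16 (rule 218): 11111111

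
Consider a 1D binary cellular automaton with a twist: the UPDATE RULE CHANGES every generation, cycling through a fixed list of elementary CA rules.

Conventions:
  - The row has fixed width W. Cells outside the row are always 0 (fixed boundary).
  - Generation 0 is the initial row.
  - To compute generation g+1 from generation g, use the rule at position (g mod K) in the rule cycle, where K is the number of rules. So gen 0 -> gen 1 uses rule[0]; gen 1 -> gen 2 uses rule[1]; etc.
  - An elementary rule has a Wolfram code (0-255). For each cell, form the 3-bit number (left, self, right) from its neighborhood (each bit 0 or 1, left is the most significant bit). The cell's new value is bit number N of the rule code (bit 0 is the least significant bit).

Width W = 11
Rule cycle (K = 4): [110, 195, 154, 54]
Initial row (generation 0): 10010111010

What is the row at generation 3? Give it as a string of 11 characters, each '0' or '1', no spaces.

Answer: 00111011101

Derivation:
Gen 0: 10010111010
Gen 1 (rule 110): 10111101110
Gen 2 (rule 195): 00011100110
Gen 3 (rule 154): 00111011101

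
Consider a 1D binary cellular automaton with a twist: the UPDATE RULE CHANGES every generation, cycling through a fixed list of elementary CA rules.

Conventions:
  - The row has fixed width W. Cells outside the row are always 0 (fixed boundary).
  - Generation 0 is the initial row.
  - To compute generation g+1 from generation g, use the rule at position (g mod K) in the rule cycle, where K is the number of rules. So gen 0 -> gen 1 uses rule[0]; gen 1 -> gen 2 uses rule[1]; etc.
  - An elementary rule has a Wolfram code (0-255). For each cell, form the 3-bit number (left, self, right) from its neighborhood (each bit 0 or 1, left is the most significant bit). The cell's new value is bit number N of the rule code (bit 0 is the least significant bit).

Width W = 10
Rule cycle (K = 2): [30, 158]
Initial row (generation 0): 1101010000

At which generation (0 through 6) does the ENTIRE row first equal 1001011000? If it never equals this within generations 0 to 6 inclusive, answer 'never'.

Gen 0: 1101010000
Gen 1 (rule 30): 1001011000
Gen 2 (rule 158): 1111010100
Gen 3 (rule 30): 1000010110
Gen 4 (rule 158): 1100110101
Gen 5 (rule 30): 1011100101
Gen 6 (rule 158): 1011011101

Answer: 1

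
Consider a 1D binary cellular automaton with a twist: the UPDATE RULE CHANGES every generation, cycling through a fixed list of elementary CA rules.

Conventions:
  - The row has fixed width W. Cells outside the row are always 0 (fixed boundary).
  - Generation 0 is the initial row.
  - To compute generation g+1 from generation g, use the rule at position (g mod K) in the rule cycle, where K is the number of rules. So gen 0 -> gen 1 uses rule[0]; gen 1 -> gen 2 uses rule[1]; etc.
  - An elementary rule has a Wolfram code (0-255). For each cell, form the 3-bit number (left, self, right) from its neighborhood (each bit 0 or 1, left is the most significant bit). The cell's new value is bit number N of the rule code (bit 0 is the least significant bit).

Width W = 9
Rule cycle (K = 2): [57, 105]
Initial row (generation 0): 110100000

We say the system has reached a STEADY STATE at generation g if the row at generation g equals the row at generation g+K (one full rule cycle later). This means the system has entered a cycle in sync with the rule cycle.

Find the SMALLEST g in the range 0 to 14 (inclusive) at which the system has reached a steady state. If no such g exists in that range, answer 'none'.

Gen 0: 110100000
Gen 1 (rule 57): 101011111
Gen 2 (rule 105): 010110001
Gen 3 (rule 57): 001101100
Gen 4 (rule 105): 101111101
Gen 5 (rule 57): 011000010
Gen 6 (rule 105): 011011000
Gen 7 (rule 57): 010110111
Gen 8 (rule 105): 001111101
Gen 9 (rule 57): 101000010
Gen 10 (rule 105): 010011000
Gen 11 (rule 57): 001010111
Gen 12 (rule 105): 100101101
Gen 13 (rule 57): 010011010
Gen 14 (rule 105): 000011100
Gen 15 (rule 57): 111010011
Gen 16 (rule 105): 101100011

Answer: none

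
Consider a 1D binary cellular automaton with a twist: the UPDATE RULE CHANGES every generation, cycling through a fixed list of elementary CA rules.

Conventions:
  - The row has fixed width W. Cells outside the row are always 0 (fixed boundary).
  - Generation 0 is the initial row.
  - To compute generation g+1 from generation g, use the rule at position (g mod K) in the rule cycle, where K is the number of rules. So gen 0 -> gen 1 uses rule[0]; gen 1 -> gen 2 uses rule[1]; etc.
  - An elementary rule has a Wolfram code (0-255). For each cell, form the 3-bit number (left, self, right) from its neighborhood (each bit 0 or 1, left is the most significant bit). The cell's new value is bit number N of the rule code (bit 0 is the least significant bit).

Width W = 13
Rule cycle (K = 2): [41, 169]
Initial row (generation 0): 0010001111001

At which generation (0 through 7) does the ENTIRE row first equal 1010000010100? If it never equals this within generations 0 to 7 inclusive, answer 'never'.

Gen 0: 0010001111001
Gen 1 (rule 41): 1000101000000
Gen 2 (rule 169): 0010010011111
Gen 3 (rule 41): 1000000010000
Gen 4 (rule 169): 0011111000111
Gen 5 (rule 41): 1010000010100
Gen 6 (rule 169): 0100111001001
Gen 7 (rule 41): 0000100000000

Answer: 5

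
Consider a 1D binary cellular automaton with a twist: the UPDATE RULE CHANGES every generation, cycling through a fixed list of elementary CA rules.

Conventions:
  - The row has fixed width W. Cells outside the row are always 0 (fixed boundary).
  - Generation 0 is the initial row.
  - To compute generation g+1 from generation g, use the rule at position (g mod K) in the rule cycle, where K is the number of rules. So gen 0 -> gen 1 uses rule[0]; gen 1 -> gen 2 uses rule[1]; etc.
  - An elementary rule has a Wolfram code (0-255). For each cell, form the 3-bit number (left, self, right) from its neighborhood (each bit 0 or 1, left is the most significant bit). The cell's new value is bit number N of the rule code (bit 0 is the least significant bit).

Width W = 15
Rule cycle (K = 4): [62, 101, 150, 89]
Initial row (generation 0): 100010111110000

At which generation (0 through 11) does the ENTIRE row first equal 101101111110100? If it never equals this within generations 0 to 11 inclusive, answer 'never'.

Gen 0: 100010111110000
Gen 1 (rule 62): 110111100001000
Gen 2 (rule 101): 011000101101011
Gen 3 (rule 150): 100101100001000
Gen 4 (rule 89): 010001111100111
Gen 5 (rule 62): 111011000011100
Gen 6 (rule 101): 001101011000101
Gen 7 (rule 150): 010001000101101
Gen 8 (rule 89): 001100110001100
Gen 9 (rule 62): 011011101011010
Gen 10 (rule 101): 001100111101110
Gen 11 (rule 150): 010011011000101

Answer: never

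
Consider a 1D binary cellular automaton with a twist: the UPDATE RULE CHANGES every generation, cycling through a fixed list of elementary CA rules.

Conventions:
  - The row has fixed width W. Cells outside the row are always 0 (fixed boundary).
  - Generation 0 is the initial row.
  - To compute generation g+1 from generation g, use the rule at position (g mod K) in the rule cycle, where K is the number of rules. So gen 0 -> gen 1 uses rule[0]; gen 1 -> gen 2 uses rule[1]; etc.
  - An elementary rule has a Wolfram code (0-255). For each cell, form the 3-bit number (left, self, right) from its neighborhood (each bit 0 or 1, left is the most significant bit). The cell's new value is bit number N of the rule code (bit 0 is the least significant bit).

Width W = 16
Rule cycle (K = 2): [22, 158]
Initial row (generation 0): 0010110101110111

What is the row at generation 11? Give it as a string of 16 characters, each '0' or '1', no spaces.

Gen 0: 0010110101110111
Gen 1 (rule 22): 0110000100000000
Gen 2 (rule 158): 1101001110000000
Gen 3 (rule 22): 0001110001000000
Gen 4 (rule 158): 0011101011100000
Gen 5 (rule 22): 0100001000010000
Gen 6 (rule 158): 1110011100111000
Gen 7 (rule 22): 0001100011000100
Gen 8 (rule 158): 0011010110101110
Gen 9 (rule 22): 0100010000100001
Gen 10 (rule 158): 1110111001110011
Gen 11 (rule 22): 0000000110001100

Answer: 0000000110001100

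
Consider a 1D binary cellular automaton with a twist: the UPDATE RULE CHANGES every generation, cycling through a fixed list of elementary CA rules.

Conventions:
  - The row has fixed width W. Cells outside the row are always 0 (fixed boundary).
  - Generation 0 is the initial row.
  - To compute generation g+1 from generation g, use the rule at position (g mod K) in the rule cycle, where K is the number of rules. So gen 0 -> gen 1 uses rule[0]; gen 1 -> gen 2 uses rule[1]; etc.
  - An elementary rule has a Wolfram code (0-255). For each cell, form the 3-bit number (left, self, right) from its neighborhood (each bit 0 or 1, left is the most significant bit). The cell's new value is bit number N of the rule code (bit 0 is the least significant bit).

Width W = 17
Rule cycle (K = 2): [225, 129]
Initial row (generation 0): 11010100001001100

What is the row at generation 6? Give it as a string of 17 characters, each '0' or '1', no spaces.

Answer: 10011110001110011

Derivation:
Gen 0: 11010100001001100
Gen 1 (rule 225): 01101001100000101
Gen 2 (rule 129): 00000000001110000
Gen 3 (rule 225): 11111111100110111
Gen 4 (rule 129): 01111111000000010
Gen 5 (rule 225): 00111111011111000
Gen 6 (rule 129): 10011110001110011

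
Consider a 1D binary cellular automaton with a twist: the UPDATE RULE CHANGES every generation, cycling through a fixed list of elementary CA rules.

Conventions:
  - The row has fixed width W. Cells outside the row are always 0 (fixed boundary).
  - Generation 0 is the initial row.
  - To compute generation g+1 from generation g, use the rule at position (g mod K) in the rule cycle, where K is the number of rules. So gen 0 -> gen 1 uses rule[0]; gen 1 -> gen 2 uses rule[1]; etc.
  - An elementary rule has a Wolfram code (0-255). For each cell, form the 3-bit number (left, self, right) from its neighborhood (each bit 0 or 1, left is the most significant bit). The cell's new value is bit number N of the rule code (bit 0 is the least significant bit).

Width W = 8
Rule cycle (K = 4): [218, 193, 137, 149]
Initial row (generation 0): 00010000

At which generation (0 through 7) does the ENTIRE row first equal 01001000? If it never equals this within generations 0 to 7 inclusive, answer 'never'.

Gen 0: 00010000
Gen 1 (rule 218): 00101000
Gen 2 (rule 193): 10000011
Gen 3 (rule 137): 00111010
Gen 4 (rule 149): 10010011
Gen 5 (rule 218): 01101111
Gen 6 (rule 193): 00100111
Gen 7 (rule 137): 10000110

Answer: never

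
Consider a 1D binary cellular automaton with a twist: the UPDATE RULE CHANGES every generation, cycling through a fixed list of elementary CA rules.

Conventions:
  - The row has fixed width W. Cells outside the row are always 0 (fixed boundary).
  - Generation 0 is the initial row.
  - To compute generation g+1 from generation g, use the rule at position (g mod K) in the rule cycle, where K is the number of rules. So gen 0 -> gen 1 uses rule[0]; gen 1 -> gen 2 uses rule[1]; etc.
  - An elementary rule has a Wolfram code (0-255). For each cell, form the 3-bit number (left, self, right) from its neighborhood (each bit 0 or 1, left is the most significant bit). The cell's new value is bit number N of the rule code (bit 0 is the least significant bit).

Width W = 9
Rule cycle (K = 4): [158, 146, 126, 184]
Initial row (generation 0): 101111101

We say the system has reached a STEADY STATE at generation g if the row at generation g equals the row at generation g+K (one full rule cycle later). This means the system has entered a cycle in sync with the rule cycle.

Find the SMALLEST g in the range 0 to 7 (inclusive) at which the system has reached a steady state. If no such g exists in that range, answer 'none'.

Gen 0: 101111101
Gen 1 (rule 158): 101111001
Gen 2 (rule 146): 000110110
Gen 3 (rule 126): 001111111
Gen 4 (rule 184): 001111110
Gen 5 (rule 158): 011111101
Gen 6 (rule 146): 101111000
Gen 7 (rule 126): 111001100
Gen 8 (rule 184): 110101010
Gen 9 (rule 158): 100101011
Gen 10 (rule 146): 011000000
Gen 11 (rule 126): 111100000

Answer: none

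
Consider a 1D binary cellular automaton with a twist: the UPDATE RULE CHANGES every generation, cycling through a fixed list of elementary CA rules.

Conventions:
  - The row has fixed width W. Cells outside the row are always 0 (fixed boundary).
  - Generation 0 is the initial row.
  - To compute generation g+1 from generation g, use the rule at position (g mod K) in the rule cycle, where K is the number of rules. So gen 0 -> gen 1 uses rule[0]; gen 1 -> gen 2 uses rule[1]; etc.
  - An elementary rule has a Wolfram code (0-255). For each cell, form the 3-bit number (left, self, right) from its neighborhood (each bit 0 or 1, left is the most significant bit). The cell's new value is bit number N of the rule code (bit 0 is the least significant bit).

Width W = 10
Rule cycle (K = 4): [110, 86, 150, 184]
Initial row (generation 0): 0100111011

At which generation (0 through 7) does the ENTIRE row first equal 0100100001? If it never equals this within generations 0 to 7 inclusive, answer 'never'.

Answer: 2

Derivation:
Gen 0: 0100111011
Gen 1 (rule 110): 1101101111
Gen 2 (rule 86): 0100100001
Gen 3 (rule 150): 1111110011
Gen 4 (rule 184): 1111101010
Gen 5 (rule 110): 1000111110
Gen 6 (rule 86): 1101000011
Gen 7 (rule 150): 0001100100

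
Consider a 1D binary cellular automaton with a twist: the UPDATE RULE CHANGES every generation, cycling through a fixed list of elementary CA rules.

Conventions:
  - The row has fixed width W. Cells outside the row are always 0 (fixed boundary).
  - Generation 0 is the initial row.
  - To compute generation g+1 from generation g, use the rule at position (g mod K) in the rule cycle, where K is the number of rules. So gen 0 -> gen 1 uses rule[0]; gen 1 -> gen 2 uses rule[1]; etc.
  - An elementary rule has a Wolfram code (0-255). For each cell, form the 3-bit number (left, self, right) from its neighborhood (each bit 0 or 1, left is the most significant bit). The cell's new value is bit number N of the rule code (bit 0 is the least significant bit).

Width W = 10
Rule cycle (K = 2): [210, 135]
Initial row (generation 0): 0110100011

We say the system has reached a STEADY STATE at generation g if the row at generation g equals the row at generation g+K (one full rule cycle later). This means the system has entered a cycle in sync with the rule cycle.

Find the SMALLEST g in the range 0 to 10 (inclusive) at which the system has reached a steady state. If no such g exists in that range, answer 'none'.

Answer: none

Derivation:
Gen 0: 0110100011
Gen 1 (rule 210): 1010010101
Gen 2 (rule 135): 1010110101
Gen 3 (rule 210): 0000010000
Gen 4 (rule 135): 1111110111
Gen 5 (rule 210): 0111110011
Gen 6 (rule 135): 1011100100
Gen 7 (rule 210): 0001111010
Gen 8 (rule 135): 1110110010
Gen 9 (rule 210): 0110011101
Gen 10 (rule 135): 1000101001
Gen 11 (rule 210): 0101000110
Gen 12 (rule 135): 1101011000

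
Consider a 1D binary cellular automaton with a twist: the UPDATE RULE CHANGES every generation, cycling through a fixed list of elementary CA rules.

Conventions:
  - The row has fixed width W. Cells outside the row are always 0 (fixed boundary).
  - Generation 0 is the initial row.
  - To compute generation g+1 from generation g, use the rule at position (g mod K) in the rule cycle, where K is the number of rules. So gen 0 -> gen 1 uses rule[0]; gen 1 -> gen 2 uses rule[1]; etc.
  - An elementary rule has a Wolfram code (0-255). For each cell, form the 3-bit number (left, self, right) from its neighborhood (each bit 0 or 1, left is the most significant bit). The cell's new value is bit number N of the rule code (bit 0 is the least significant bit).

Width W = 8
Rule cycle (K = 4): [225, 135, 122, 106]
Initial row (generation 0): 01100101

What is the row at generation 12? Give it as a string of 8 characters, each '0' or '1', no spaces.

Answer: 10110100

Derivation:
Gen 0: 01100101
Gen 1 (rule 225): 00100010
Gen 2 (rule 135): 11101110
Gen 3 (rule 122): 10111011
Gen 4 (rule 106): 01101111
Gen 5 (rule 225): 00110111
Gen 6 (rule 135): 11000010
Gen 7 (rule 122): 11100101
Gen 8 (rule 106): 10101010
Gen 9 (rule 225): 01010100
Gen 10 (rule 135): 11010101
Gen 11 (rule 122): 11101010
Gen 12 (rule 106): 10110100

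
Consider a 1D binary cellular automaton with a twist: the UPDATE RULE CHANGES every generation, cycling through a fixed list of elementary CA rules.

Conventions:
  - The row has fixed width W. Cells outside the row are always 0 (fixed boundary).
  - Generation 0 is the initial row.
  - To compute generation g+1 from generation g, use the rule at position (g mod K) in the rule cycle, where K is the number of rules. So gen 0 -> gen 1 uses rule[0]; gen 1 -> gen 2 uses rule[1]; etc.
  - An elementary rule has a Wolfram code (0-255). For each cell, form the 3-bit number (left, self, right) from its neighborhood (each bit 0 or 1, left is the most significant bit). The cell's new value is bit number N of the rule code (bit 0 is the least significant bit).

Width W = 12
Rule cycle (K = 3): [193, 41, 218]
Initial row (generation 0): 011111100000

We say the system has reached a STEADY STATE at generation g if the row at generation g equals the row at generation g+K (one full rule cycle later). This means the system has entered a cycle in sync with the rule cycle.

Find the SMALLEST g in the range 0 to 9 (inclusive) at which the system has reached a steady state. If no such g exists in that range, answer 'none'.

Answer: none

Derivation:
Gen 0: 011111100000
Gen 1 (rule 193): 001111101111
Gen 2 (rule 41): 101000011000
Gen 3 (rule 218): 000100111100
Gen 4 (rule 193): 110000011101
Gen 5 (rule 41): 100111010010
Gen 6 (rule 218): 011111001101
Gen 7 (rule 193): 001111000100
Gen 8 (rule 41): 101000010001
Gen 9 (rule 218): 000100101010
Gen 10 (rule 193): 110000000000
Gen 11 (rule 41): 100111111111
Gen 12 (rule 218): 011111111111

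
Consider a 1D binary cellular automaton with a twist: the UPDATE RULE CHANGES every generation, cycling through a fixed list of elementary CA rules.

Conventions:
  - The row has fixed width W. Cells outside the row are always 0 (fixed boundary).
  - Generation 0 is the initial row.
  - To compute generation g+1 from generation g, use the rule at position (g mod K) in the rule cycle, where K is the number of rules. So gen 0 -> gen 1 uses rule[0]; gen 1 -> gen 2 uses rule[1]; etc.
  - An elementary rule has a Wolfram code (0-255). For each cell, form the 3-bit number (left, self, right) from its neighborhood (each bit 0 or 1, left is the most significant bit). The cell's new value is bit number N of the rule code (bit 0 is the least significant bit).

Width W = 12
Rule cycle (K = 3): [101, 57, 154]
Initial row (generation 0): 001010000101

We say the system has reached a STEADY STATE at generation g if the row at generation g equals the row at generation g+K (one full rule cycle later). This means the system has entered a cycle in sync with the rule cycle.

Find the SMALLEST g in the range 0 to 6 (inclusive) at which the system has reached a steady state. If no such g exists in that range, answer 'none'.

Answer: 5

Derivation:
Gen 0: 001010000101
Gen 1 (rule 101): 101110110111
Gen 2 (rule 57): 011001101100
Gen 3 (rule 154): 110111001010
Gen 4 (rule 101): 011001001110
Gen 5 (rule 57): 010100101001
Gen 6 (rule 154): 100011000110
Gen 7 (rule 101): 101001010010
Gen 8 (rule 57): 010100101001
Gen 9 (rule 154): 100011000110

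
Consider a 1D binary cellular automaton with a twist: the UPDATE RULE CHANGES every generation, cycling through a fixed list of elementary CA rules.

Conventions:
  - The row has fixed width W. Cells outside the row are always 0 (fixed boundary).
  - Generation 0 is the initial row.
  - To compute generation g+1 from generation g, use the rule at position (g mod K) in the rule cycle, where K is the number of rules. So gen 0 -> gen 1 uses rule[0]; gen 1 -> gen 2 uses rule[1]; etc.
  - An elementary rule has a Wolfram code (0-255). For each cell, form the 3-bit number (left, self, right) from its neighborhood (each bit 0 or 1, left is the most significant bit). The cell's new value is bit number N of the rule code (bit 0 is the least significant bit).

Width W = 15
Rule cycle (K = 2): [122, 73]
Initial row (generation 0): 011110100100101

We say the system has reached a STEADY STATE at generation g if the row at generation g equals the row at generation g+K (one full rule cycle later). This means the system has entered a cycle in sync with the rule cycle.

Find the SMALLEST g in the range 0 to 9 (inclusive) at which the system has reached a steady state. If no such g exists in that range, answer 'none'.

Answer: none

Derivation:
Gen 0: 011110100100101
Gen 1 (rule 122): 110011011011010
Gen 2 (rule 73): 110011011011000
Gen 3 (rule 122): 111111111111100
Gen 4 (rule 73): 100000000000101
Gen 5 (rule 122): 010000000001010
Gen 6 (rule 73): 000111111100000
Gen 7 (rule 122): 001100000110000
Gen 8 (rule 73): 101101110110111
Gen 9 (rule 122): 011111011111101
Gen 10 (rule 73): 010001010000100
Gen 11 (rule 122): 101010101001010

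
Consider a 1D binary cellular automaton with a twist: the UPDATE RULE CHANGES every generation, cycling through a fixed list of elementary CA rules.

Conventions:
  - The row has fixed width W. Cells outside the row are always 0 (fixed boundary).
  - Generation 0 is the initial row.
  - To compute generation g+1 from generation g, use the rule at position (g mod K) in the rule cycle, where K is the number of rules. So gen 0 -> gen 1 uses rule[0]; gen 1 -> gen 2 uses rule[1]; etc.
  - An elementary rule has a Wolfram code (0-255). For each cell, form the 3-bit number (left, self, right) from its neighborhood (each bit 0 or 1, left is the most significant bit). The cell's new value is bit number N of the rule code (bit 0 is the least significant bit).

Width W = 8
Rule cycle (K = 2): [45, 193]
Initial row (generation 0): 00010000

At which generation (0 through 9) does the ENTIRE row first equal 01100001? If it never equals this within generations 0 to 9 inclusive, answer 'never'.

Answer: 6

Derivation:
Gen 0: 00010000
Gen 1 (rule 45): 11010111
Gen 2 (rule 193): 01000011
Gen 3 (rule 45): 01011010
Gen 4 (rule 193): 00001000
Gen 5 (rule 45): 11101011
Gen 6 (rule 193): 01100001
Gen 7 (rule 45): 01001101
Gen 8 (rule 193): 00000100
Gen 9 (rule 45): 11110101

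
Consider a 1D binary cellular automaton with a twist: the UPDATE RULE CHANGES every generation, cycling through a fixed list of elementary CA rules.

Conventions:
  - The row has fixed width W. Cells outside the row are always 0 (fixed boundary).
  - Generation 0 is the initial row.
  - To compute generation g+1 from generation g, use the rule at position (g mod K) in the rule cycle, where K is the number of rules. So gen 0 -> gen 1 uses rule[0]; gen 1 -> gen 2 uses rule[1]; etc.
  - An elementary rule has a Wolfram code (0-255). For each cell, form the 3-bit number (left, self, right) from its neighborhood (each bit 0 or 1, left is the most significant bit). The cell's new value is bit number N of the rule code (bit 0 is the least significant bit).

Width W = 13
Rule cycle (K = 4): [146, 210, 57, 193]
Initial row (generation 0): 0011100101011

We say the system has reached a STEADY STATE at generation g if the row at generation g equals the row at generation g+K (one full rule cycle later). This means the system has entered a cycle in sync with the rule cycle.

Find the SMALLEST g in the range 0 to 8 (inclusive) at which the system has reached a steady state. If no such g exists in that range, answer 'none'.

Gen 0: 0011100101011
Gen 1 (rule 146): 0101011000000
Gen 2 (rule 210): 1000001100000
Gen 3 (rule 57): 0111101011111
Gen 4 (rule 193): 0011100001111
Gen 5 (rule 146): 0101010010110
Gen 6 (rule 210): 1000001100011
Gen 7 (rule 57): 0111101011010
Gen 8 (rule 193): 0011100001000
Gen 9 (rule 146): 0101010010100
Gen 10 (rule 210): 1000001100010
Gen 11 (rule 57): 0111101011001
Gen 12 (rule 193): 0011100001000

Answer: 8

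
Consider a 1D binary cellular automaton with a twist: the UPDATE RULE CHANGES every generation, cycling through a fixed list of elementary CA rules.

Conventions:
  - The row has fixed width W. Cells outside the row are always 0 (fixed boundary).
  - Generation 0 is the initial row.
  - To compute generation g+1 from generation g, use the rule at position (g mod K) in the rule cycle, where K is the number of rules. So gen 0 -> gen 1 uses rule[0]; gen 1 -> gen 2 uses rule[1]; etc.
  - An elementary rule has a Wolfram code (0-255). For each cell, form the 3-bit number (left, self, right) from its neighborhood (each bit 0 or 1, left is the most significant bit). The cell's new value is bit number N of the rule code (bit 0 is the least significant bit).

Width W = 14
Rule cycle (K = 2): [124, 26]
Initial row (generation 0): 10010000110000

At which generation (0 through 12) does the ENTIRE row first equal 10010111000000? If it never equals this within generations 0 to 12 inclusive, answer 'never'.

Answer: 10

Derivation:
Gen 0: 10010000110000
Gen 1 (rule 124): 11011000111000
Gen 2 (rule 26): 10010101100100
Gen 3 (rule 124): 11011111110110
Gen 4 (rule 26): 10010000000101
Gen 5 (rule 124): 11011000000111
Gen 6 (rule 26): 10010100001100
Gen 7 (rule 124): 11011110001110
Gen 8 (rule 26): 10010001011001
Gen 9 (rule 124): 11011001111101
Gen 10 (rule 26): 10010111000000
Gen 11 (rule 124): 11011101100000
Gen 12 (rule 26): 10010001010000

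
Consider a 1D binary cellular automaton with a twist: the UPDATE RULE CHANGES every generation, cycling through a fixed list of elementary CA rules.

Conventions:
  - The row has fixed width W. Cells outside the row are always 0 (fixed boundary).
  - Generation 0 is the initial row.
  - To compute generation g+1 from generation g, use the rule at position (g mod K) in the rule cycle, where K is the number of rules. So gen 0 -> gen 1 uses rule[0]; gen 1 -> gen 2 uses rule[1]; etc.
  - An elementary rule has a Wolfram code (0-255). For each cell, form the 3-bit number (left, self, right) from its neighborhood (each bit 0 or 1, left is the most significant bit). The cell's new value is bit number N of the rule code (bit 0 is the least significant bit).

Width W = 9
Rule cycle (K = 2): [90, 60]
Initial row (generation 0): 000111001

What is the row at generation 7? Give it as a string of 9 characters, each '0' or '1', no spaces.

Gen 0: 000111001
Gen 1 (rule 90): 001101110
Gen 2 (rule 60): 001011001
Gen 3 (rule 90): 010011110
Gen 4 (rule 60): 011010001
Gen 5 (rule 90): 111001010
Gen 6 (rule 60): 100101111
Gen 7 (rule 90): 011001001

Answer: 011001001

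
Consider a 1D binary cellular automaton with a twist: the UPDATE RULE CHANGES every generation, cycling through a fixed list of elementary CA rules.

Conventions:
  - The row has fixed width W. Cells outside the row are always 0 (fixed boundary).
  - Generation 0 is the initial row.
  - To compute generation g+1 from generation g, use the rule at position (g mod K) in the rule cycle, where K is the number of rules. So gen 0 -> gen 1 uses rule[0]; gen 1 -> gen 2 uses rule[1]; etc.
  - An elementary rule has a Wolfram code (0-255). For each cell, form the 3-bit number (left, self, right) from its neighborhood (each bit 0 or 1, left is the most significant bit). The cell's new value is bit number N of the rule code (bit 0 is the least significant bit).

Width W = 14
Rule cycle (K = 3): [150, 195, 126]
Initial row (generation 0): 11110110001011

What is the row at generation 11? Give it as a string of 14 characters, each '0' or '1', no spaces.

Answer: 10011100100010

Derivation:
Gen 0: 11110110001011
Gen 1 (rule 150): 01100001011000
Gen 2 (rule 195): 10101110001011
Gen 3 (rule 126): 11111011011111
Gen 4 (rule 150): 01110000001110
Gen 5 (rule 195): 10110111110110
Gen 6 (rule 126): 11111100011111
Gen 7 (rule 150): 01111010101110
Gen 8 (rule 195): 10111000000110
Gen 9 (rule 126): 11101100001111
Gen 10 (rule 150): 01000010010110
Gen 11 (rule 195): 10011100100010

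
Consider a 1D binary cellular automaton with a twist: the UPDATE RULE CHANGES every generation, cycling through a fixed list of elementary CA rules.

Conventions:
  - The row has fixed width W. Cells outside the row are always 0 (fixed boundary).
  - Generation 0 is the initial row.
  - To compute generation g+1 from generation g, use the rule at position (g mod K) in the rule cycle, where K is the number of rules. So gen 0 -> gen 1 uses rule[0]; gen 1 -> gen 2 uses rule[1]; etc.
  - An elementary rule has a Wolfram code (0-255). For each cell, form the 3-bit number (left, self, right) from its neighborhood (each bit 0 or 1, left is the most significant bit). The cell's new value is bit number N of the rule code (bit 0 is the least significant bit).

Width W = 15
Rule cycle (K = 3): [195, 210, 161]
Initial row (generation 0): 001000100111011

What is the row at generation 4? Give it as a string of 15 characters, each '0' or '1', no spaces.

Answer: 110000001001001

Derivation:
Gen 0: 001000100111011
Gen 1 (rule 195): 110011001011001
Gen 2 (rule 210): 011101110001110
Gen 3 (rule 161): 001010100100100
Gen 4 (rule 195): 110000001001001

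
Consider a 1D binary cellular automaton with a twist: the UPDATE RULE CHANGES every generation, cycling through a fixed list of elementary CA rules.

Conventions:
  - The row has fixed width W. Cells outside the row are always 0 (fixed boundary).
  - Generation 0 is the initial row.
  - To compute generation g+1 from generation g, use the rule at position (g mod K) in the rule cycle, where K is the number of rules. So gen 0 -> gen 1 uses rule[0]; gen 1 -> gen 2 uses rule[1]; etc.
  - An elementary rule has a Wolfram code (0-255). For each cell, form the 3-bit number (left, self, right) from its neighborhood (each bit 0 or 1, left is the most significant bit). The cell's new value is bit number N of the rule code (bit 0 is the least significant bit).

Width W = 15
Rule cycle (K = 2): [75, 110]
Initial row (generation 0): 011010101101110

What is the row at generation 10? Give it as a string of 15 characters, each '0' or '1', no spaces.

Gen 0: 011010101101110
Gen 1 (rule 75): 111000001101010
Gen 2 (rule 110): 101000011111110
Gen 3 (rule 75): 000011110000010
Gen 4 (rule 110): 000110010000110
Gen 5 (rule 75): 111110100111110
Gen 6 (rule 110): 100011101100010
Gen 7 (rule 75): 001110101101100
Gen 8 (rule 110): 011011111111100
Gen 9 (rule 75): 111010000000101
Gen 10 (rule 110): 101110000001111

Answer: 101110000001111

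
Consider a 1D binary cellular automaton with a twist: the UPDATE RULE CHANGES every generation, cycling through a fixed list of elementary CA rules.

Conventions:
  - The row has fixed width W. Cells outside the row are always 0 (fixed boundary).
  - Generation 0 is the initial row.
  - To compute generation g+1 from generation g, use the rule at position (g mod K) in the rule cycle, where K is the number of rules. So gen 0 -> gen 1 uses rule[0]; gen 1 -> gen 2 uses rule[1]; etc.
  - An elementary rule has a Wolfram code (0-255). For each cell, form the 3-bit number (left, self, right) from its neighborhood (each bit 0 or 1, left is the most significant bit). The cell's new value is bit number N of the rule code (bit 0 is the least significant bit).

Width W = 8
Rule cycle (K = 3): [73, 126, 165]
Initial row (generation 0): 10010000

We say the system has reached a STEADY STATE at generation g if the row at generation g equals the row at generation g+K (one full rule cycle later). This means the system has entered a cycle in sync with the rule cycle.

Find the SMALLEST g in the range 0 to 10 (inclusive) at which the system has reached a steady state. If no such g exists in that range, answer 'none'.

Gen 0: 10010000
Gen 1 (rule 73): 00000111
Gen 2 (rule 126): 00001101
Gen 3 (rule 165): 11100011
Gen 4 (rule 73): 10101011
Gen 5 (rule 126): 11111111
Gen 6 (rule 165): 01111110
Gen 7 (rule 73): 01000010
Gen 8 (rule 126): 11100111
Gen 9 (rule 165): 01000010
Gen 10 (rule 73): 00011000
Gen 11 (rule 126): 00111100
Gen 12 (rule 165): 10011001
Gen 13 (rule 73): 00011000

Answer: 10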